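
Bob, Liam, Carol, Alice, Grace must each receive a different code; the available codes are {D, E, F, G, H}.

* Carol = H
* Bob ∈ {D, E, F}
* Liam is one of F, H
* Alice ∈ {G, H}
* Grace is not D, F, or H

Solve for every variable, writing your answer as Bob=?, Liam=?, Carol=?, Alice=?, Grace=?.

Bob=D, Liam=F, Carol=H, Alice=G, Grace=E

Carol must be H (only option left). Strike H from Liam, Alice.
Alice's domain is down to {G}, so Alice = G. Remove G from Grace.
That leaves Grace = E. So Bob can't be E.
Liam must be F (only option left). Eliminate F elsewhere: Bob.
Bob must be D (only option left).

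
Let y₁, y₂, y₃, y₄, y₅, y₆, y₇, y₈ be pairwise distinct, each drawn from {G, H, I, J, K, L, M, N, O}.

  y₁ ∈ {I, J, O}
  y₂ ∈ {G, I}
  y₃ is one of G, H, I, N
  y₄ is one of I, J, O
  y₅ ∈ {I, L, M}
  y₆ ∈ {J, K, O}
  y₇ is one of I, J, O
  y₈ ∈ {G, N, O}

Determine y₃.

y₁, y₄, y₇ between them cover only {I, J, O} — a naked triple. Remove those values from y₂, y₃, y₅, y₆, y₈.
y₂ has just one choice, so y₂ = G. Strike G from y₃, y₈.
y₆'s domain is down to {K}, so y₆ = K.
y₈'s domain is down to {N}, so y₈ = N. So y₃ can't be N.
So y₃ = H.

H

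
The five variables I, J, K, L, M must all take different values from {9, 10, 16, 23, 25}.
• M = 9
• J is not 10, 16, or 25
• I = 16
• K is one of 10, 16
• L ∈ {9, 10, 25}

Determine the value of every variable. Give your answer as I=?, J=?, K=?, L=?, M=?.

I=16, J=23, K=10, L=25, M=9

I must be 16 (only option left). Remove 16 from K.
K has just one choice, so K = 10. Strike 10 from L.
M has just one choice, so M = 9. Remove 9 from J, L.
That leaves J = 23.
L has just one choice, so L = 25.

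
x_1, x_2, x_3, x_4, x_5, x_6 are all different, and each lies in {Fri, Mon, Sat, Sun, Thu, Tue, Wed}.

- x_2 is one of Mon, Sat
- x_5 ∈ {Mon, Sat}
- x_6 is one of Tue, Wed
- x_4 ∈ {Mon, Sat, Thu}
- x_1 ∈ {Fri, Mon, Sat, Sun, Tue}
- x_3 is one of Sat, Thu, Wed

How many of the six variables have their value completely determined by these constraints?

x_2 and x_5 between them cover only {Mon, Sat} — a naked pair. Remove those values from x_1, x_3, x_4.
x_4 has just one choice, so x_4 = Thu. Remove Thu from x_3.
That leaves x_3 = Wed. Remove Wed from x_6.
x_6 has just one choice, so x_6 = Tue. Remove Tue from x_1.
Determined: x_3=Wed, x_4=Thu, x_6=Tue. The other variables each still have more than one consistent value. That makes 3.

3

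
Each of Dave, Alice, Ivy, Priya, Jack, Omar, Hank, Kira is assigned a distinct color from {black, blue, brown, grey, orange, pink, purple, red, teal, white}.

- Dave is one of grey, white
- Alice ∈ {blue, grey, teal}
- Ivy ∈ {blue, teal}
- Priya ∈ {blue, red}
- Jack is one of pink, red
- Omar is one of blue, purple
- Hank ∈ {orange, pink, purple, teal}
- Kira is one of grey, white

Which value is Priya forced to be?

Among the 8 variables, orange fits only Hank (and all 8 values in {blue, grey, orange, pink, purple, red, teal, white} must be used), so Hank = orange.
The 7 still-open variables draw from only 7 values {blue, grey, pink, purple, red, teal, white}, so each is used; only Jack can be pink, hence Jack = pink.
The 6 still-open variables draw from only 6 values {blue, grey, purple, red, teal, white}, so each is used; only Omar can be purple, hence Omar = purple.
Among the 5 still-open variables, red fits only Priya (and all 5 values in {blue, grey, red, teal, white} must be used), so Priya = red.

red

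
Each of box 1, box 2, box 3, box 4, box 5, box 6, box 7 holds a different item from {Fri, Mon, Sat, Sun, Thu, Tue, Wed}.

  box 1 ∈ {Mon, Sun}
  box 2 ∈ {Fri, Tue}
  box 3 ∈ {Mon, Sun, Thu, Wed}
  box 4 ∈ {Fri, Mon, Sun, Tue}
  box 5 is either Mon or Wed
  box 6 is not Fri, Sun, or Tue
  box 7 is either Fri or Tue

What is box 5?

The 7 variables together cover exactly {Fri, Mon, Sat, Sun, Thu, Tue, Wed} — 7 values for 7 variables — and Sat appears only in box 6's list, so box 6 = Sat.
The 6 still-open variables draw from only 6 values {Fri, Mon, Sun, Thu, Tue, Wed}, so each is used; only box 3 can be Thu, hence box 3 = Thu.
The 5 still-open variables draw from only 5 values {Fri, Mon, Sun, Tue, Wed}, so each is used; only box 5 can be Wed, hence box 5 = Wed.

Wed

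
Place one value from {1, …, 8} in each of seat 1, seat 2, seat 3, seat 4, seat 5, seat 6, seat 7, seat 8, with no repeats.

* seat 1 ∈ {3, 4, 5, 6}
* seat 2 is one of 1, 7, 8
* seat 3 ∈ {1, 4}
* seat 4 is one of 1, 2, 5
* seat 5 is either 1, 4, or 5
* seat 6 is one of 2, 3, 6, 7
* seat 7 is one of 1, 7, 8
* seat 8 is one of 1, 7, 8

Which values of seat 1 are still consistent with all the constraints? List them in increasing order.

seat 2, seat 7, seat 8 share exactly the 3 values {1, 7, 8}; by pigeonhole those values go to them, so strike 1, 7, 8 from seat 3, seat 4, seat 5, seat 6.
seat 3's domain is down to {4}, so seat 3 = 4. Remove 4 from seat 1, seat 5.
That leaves seat 5 = 5. Strike 5 from seat 1, seat 4.
seat 4 must be 2 (only option left). Strike 2 from seat 6.
No further eliminations apply; seat 1 can still be any of 3, 6.

3, 6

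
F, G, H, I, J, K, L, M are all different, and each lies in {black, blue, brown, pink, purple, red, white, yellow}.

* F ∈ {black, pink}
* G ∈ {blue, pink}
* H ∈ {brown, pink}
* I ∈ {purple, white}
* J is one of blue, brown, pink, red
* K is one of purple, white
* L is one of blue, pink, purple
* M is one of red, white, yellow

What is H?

brown

The 8 variables together cover exactly {black, blue, brown, pink, purple, red, white, yellow} — 8 values for 8 variables — and black appears only in F's list, so F = black.
The 7 still-open variables together cover exactly {blue, brown, pink, purple, red, white, yellow} — 7 values for 7 variables — and yellow appears only in M's list, so M = yellow.
Among the 6 still-open variables, red fits only J (and all 6 values in {blue, brown, pink, purple, red, white} must be used), so J = red.
The 5 still-open variables together cover exactly {blue, brown, pink, purple, white} — 5 values for 5 variables — and brown appears only in H's list, so H = brown.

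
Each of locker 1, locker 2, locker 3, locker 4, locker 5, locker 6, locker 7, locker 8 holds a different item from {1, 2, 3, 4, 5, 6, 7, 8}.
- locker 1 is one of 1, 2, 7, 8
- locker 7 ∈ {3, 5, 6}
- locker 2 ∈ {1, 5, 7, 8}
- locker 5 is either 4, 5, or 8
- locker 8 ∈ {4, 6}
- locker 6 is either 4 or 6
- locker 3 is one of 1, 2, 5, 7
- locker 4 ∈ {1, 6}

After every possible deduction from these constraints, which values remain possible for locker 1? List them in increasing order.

The 8 variables together cover exactly {1, 2, 3, 4, 5, 6, 7, 8} — 8 values for 8 variables — and 3 appears only in locker 7's list, so locker 7 = 3.
The 2 variables locker 6 and locker 8 are confined to {4, 6}, which locks those values in; drop them from locker 4, locker 5.
locker 4 must be 1 (only option left). Eliminate 1 elsewhere: locker 1, locker 2, locker 3.
No further eliminations apply; locker 1 can still be any of 2, 7, 8.

2, 7, 8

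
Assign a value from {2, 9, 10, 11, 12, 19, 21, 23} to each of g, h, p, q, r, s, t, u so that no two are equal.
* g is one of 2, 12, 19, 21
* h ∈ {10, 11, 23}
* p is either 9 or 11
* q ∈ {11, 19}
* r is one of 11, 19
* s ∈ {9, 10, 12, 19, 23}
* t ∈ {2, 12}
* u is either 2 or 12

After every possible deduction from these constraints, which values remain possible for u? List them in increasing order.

Among the 8 variables, 21 fits only g (and all 8 values in {2, 9, 10, 11, 12, 19, 21, 23} must be used), so g = 21.
q and r share exactly the 2 values {11, 19}; by pigeonhole those values go to them, so strike 11, 19 from h, p, s.
p has just one choice, so p = 9. So s can't be 9.
t and u between them cover only {2, 12} — a naked pair. Remove those values from s.
No further eliminations apply; u can still be any of 2, 12.

2, 12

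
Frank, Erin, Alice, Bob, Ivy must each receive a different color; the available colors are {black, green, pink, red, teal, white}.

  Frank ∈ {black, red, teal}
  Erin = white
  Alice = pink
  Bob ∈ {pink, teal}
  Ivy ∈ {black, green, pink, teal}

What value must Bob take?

teal

Erin has just one choice, so Erin = white.
Alice's domain is down to {pink}, so Alice = pink. So Bob, Ivy can't be pink.
So Bob = teal.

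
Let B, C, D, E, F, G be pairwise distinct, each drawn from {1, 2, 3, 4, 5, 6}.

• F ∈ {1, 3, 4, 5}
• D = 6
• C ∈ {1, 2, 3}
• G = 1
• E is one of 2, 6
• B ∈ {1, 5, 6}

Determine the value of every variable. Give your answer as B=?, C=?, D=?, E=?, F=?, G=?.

B=5, C=3, D=6, E=2, F=4, G=1

D has just one choice, so D = 6. Strike 6 from B, E.
E's domain is down to {2}, so E = 2. Remove 2 from C.
That leaves G = 1. Eliminate 1 elsewhere: B, C, F.
That leaves B = 5. Eliminate 5 elsewhere: F.
C must be 3 (only option left). Eliminate 3 elsewhere: F.
That leaves F = 4.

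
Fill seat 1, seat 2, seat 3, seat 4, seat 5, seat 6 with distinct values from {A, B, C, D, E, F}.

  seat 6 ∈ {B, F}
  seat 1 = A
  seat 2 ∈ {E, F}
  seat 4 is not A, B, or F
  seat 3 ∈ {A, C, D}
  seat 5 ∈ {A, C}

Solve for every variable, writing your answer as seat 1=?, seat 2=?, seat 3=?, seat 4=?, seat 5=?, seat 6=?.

seat 1=A, seat 2=F, seat 3=D, seat 4=E, seat 5=C, seat 6=B

seat 1's domain is down to {A}, so seat 1 = A. Eliminate A elsewhere: seat 3, seat 5.
That leaves seat 5 = C. Eliminate C elsewhere: seat 3, seat 4.
seat 3 has just one choice, so seat 3 = D. So seat 4 can't be D.
seat 4 has just one choice, so seat 4 = E. Remove E from seat 2.
seat 2's domain is down to {F}, so seat 2 = F. So seat 6 can't be F.
seat 6's domain is down to {B}, so seat 6 = B.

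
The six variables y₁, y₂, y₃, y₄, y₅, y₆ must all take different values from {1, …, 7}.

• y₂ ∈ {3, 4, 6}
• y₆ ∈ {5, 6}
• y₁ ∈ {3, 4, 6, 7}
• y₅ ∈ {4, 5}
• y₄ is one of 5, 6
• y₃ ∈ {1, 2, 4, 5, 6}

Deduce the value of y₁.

7

The 2 variables y₄ and y₆ are confined to {5, 6}, which locks those values in; drop them from y₁, y₂, y₃, y₅.
y₅'s domain is down to {4}, so y₅ = 4. Eliminate 4 elsewhere: y₁, y₂, y₃.
y₂ has just one choice, so y₂ = 3. So y₁ can't be 3.
So y₁ = 7.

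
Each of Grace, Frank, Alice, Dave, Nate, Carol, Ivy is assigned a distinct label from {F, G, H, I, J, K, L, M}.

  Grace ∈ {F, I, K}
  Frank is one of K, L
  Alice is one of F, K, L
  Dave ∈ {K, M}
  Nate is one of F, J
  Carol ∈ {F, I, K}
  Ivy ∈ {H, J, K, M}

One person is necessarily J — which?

Nate

The 7 variables draw from only 7 values {F, H, I, J, K, L, M}, so each is used; only Ivy can be H, hence Ivy = H.
The 6 still-open variables draw from only 6 values {F, I, J, K, L, M}, so each is used; only Nate can be J, hence Nate = J.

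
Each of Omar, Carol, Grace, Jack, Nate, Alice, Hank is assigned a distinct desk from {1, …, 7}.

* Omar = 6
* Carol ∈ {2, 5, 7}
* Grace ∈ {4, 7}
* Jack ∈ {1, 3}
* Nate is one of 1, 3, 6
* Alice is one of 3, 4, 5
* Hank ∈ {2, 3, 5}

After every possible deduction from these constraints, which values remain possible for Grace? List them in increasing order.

4, 7

Omar's domain is down to {6}, so Omar = 6. Remove 6 from Nate.
Jack and Nate between them cover only {1, 3} — a naked pair. Remove those values from Alice, Hank.
No further eliminations apply; Grace can still be any of 4, 7.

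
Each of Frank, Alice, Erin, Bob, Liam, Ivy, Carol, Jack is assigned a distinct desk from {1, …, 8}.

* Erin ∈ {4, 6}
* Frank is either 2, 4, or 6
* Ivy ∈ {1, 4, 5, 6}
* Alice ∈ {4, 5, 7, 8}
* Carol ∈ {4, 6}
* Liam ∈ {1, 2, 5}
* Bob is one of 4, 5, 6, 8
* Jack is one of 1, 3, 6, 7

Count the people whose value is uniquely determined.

The 8 variables draw from only 8 values {1, 2, 3, 4, 5, 6, 7, 8}, so each is used; only Jack can be 3, hence Jack = 3.
Among the 7 still-open variables, 7 fits only Alice (and all 7 values in {1, 2, 4, 5, 6, 7, 8} must be used), so Alice = 7.
Among the 6 still-open variables, 8 fits only Bob (and all 6 values in {1, 2, 4, 5, 6, 8} must be used), so Bob = 8.
Erin and Carol between them cover only {4, 6} — a naked pair. Remove those values from Frank, Ivy.
Frank's domain is down to {2}, so Frank = 2. Remove 2 from Liam.
Determined: Frank=2, Alice=7, Bob=8, Jack=3. The other people each still have more than one consistent value. That makes 4.

4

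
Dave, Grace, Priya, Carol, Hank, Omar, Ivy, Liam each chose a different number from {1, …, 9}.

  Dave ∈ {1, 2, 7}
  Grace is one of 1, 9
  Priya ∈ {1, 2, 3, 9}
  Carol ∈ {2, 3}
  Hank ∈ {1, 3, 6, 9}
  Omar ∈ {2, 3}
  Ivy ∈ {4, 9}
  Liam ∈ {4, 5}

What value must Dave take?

The 8 variables draw from only 8 values {1, 2, 3, 4, 5, 6, 7, 9}, so each is used; only Liam can be 5, hence Liam = 5.
Among the 7 still-open variables, 4 fits only Ivy (and all 7 values in {1, 2, 3, 4, 6, 7, 9} must be used), so Ivy = 4.
The 6 still-open variables draw from only 6 values {1, 2, 3, 6, 7, 9}, so each is used; only Hank can be 6, hence Hank = 6.
The 5 still-open variables draw from only 5 values {1, 2, 3, 7, 9}, so each is used; only Dave can be 7, hence Dave = 7.

7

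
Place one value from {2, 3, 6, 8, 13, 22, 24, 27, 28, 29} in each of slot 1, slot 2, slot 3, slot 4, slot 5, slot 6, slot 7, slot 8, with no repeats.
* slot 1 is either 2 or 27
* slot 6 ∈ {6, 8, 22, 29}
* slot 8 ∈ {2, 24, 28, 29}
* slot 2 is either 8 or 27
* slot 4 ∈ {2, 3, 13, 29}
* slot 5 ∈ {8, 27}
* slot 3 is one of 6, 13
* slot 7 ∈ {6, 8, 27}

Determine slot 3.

13

slot 2 and slot 5 share exactly the 2 values {8, 27}; by pigeonhole those values go to them, so strike 8, 27 from slot 1, slot 6, slot 7.
slot 1 has just one choice, so slot 1 = 2. So slot 4, slot 8 can't be 2.
slot 7 must be 6 (only option left). Eliminate 6 elsewhere: slot 3, slot 6.
So slot 3 = 13.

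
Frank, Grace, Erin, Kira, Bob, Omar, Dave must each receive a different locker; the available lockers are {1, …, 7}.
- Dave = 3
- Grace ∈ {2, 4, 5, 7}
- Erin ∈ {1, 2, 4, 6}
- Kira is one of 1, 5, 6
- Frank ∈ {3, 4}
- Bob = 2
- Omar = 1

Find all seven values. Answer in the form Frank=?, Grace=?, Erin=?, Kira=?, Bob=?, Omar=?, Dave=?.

Frank=4, Grace=7, Erin=6, Kira=5, Bob=2, Omar=1, Dave=3

Bob must be 2 (only option left). Eliminate 2 elsewhere: Grace, Erin.
Omar must be 1 (only option left). Remove 1 from Erin, Kira.
Dave's domain is down to {3}, so Dave = 3. Strike 3 from Frank.
Frank has just one choice, so Frank = 4. Remove 4 from Grace, Erin.
Erin's domain is down to {6}, so Erin = 6. Strike 6 from Kira.
Kira must be 5 (only option left). So Grace can't be 5.
Grace's domain is down to {7}, so Grace = 7.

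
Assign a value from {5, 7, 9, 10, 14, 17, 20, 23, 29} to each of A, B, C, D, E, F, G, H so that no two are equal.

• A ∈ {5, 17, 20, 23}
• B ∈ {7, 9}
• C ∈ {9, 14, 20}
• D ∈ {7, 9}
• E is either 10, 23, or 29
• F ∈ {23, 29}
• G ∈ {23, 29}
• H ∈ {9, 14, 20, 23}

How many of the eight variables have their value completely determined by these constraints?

B and D between them cover only {7, 9} — a naked pair. Remove those values from C, H.
F and G share exactly the 2 values {23, 29}; by pigeonhole those values go to them, so strike 23, 29 from A, E, H.
That leaves E = 10.
C and H share exactly the 2 values {14, 20}; by pigeonhole those values go to them, so strike 14, 20 from A.
Determined: E=10. The other variables each still have more than one consistent value. That makes 1.

1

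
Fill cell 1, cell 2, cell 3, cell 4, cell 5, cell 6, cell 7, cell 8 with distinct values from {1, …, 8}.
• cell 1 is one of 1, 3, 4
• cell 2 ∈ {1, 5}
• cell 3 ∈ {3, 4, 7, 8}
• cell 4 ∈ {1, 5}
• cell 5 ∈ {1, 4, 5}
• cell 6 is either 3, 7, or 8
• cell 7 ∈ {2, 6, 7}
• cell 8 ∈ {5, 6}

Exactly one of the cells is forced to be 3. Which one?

cell 1

Among the 8 variables, 2 fits only cell 7 (and all 8 values in {1, 2, 3, 4, 5, 6, 7, 8} must be used), so cell 7 = 2.
Among the 7 still-open variables, 6 fits only cell 8 (and all 7 values in {1, 3, 4, 5, 6, 7, 8} must be used), so cell 8 = 6.
cell 2 and cell 4 between them cover only {1, 5} — a naked pair. Remove those values from cell 1, cell 5.
cell 5's domain is down to {4}, so cell 5 = 4. Eliminate 4 elsewhere: cell 1, cell 3.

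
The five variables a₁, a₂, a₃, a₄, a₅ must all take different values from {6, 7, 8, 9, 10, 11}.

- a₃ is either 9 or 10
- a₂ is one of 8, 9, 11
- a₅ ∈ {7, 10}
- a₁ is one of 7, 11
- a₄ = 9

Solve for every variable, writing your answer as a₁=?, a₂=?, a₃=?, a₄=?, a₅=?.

a₁=11, a₂=8, a₃=10, a₄=9, a₅=7

a₄ must be 9 (only option left). Strike 9 from a₂, a₃.
a₃ has just one choice, so a₃ = 10. Strike 10 from a₅.
That leaves a₅ = 7. So a₁ can't be 7.
That leaves a₁ = 11. So a₂ can't be 11.
a₂'s domain is down to {8}, so a₂ = 8.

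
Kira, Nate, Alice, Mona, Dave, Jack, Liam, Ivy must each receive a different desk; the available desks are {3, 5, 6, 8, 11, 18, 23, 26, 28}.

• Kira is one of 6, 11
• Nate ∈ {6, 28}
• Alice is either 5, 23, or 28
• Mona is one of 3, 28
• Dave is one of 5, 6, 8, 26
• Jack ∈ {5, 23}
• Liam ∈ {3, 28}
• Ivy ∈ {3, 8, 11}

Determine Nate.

6

The 8 variables draw from only 8 values {3, 5, 6, 8, 11, 23, 26, 28}, so each is used; only Dave can be 26, hence Dave = 26.
The 7 still-open variables draw from only 7 values {3, 5, 6, 8, 11, 23, 28}, so each is used; only Ivy can be 8, hence Ivy = 8.
The 6 still-open variables draw from only 6 values {3, 5, 6, 11, 23, 28}, so each is used; only Kira can be 11, hence Kira = 11.
The 5 still-open variables draw from only 5 values {3, 5, 6, 23, 28}, so each is used; only Nate can be 6, hence Nate = 6.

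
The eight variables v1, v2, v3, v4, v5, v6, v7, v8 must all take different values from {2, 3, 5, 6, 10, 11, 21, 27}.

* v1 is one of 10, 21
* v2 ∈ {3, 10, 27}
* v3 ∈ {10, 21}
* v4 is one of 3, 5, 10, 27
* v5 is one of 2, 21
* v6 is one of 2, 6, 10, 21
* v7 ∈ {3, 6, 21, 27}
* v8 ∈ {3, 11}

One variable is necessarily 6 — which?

v6

The 8 variables together cover exactly {2, 3, 5, 6, 10, 11, 21, 27} — 8 values for 8 variables — and 5 appears only in v4's list, so v4 = 5.
The 7 still-open variables together cover exactly {2, 3, 6, 10, 11, 21, 27} — 7 values for 7 variables — and 11 appears only in v8's list, so v8 = 11.
The 2 variables v1 and v3 are confined to {10, 21}, which locks those values in; drop them from v2, v5, v6, v7.
That leaves v5 = 2. Eliminate 2 elsewhere: v6.
So 6 goes to v6.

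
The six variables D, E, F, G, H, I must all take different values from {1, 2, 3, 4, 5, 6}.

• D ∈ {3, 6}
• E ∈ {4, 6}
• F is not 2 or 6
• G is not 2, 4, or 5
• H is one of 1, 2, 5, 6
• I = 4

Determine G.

I must be 4 (only option left). Eliminate 4 elsewhere: E, F.
E has just one choice, so E = 6. Strike 6 from D, G, H.
That leaves D = 3. Eliminate 3 elsewhere: F, G.
So G = 1.

1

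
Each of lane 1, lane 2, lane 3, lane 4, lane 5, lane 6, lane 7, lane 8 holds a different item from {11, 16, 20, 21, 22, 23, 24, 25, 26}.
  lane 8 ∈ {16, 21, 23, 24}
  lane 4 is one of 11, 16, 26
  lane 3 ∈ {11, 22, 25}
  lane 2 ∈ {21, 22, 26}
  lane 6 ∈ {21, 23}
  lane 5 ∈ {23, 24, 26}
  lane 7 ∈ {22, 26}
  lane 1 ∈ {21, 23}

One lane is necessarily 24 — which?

lane 5

The 8 variables together cover exactly {11, 16, 21, 22, 23, 24, 25, 26} — 8 values for 8 variables — and 25 appears only in lane 3's list, so lane 3 = 25.
Among the 7 still-open variables, 11 fits only lane 4 (and all 7 values in {11, 16, 21, 22, 23, 24, 26} must be used), so lane 4 = 11.
The 6 still-open variables draw from only 6 values {16, 21, 22, 23, 24, 26}, so each is used; only lane 8 can be 16, hence lane 8 = 16.
The 5 still-open variables draw from only 5 values {21, 22, 23, 24, 26}, so each is used; only lane 5 can be 24, hence lane 5 = 24.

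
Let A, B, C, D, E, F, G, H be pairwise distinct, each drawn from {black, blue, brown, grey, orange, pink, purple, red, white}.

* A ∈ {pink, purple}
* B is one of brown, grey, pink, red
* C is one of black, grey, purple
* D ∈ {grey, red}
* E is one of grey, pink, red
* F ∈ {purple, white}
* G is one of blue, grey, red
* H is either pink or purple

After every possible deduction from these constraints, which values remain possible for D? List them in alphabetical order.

The 8 variables draw from only 8 values {black, blue, brown, grey, pink, purple, red, white}, so each is used; only C can be black, hence C = black.
The 7 still-open variables together cover exactly {blue, brown, grey, pink, purple, red, white} — 7 values for 7 variables — and blue appears only in G's list, so G = blue.
Among the 6 still-open variables, brown fits only B (and all 6 values in {brown, grey, pink, purple, red, white} must be used), so B = brown.
The 5 still-open variables together cover exactly {grey, pink, purple, red, white} — 5 values for 5 variables — and white appears only in F's list, so F = white.
A and H share exactly the 2 values {pink, purple}; by pigeonhole those values go to them, so strike pink, purple from E.
No further eliminations apply; D can still be any of grey, red.

grey, red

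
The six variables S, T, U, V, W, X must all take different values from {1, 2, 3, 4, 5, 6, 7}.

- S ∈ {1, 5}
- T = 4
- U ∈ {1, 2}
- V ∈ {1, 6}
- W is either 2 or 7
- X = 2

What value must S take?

T must be 4 (only option left).
X must be 2 (only option left). So U, W can't be 2.
U's domain is down to {1}, so U = 1. Strike 1 from S, V.
So S = 5.

5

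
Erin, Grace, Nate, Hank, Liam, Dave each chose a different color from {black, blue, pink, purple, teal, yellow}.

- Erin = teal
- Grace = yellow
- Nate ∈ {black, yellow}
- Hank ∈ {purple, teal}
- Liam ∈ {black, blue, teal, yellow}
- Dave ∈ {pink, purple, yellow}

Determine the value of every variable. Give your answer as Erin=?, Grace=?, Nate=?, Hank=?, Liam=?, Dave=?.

Erin must be teal (only option left). Eliminate teal elsewhere: Hank, Liam.
Grace must be yellow (only option left). Strike yellow from Nate, Liam, Dave.
Nate must be black (only option left). Strike black from Liam.
Hank's domain is down to {purple}, so Hank = purple. So Dave can't be purple.
That leaves Liam = blue.
Dave's domain is down to {pink}, so Dave = pink.

Erin=teal, Grace=yellow, Nate=black, Hank=purple, Liam=blue, Dave=pink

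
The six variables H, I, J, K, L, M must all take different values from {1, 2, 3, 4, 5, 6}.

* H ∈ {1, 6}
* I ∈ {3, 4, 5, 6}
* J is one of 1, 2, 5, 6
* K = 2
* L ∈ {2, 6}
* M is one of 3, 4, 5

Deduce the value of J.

5

K must be 2 (only option left). Remove 2 from J, L.
L has just one choice, so L = 6. Remove 6 from H, I, J.
H has just one choice, so H = 1. Remove 1 from J.
So J = 5.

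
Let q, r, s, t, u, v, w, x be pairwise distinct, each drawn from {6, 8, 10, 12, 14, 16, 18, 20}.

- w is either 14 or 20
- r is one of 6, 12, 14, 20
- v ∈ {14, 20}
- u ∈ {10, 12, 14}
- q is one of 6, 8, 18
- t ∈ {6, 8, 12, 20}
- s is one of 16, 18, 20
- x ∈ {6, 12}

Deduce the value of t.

Among the 8 variables, 10 fits only u (and all 8 values in {6, 8, 10, 12, 14, 16, 18, 20} must be used), so u = 10.
Among the 7 still-open variables, 16 fits only s (and all 7 values in {6, 8, 12, 14, 16, 18, 20} must be used), so s = 16.
The 6 still-open variables draw from only 6 values {6, 8, 12, 14, 18, 20}, so each is used; only q can be 18, hence q = 18.
Among the 5 still-open variables, 8 fits only t (and all 5 values in {6, 8, 12, 14, 20} must be used), so t = 8.

8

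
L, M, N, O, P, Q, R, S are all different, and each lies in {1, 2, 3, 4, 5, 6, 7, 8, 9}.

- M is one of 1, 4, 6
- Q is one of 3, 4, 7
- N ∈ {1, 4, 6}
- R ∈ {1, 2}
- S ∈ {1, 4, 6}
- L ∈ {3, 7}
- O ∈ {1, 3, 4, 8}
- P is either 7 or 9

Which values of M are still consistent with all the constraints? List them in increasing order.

1, 4, 6

The 8 variables together cover exactly {1, 2, 3, 4, 6, 7, 8, 9} — 8 values for 8 variables — and 2 appears only in R's list, so R = 2.
The 7 still-open variables draw from only 7 values {1, 3, 4, 6, 7, 8, 9}, so each is used; only O can be 8, hence O = 8.
The 6 still-open variables draw from only 6 values {1, 3, 4, 6, 7, 9}, so each is used; only P can be 9, hence P = 9.
M, N, S share exactly the 3 values {1, 4, 6}; by pigeonhole those values go to them, so strike 1, 4, 6 from Q.
No further eliminations apply; M can still be any of 1, 4, 6.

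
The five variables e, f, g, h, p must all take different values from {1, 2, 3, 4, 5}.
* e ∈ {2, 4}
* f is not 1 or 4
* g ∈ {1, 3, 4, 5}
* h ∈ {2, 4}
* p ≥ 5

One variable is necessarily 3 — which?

f

p must be 5 (only option left). So f, g can't be 5.
Among the 4 still-open variables, 1 fits only g (and all 4 values in {1, 2, 3, 4} must be used), so g = 1.
Among the 3 still-open variables, 3 fits only f (and all 3 values in {2, 3, 4} must be used), so f = 3.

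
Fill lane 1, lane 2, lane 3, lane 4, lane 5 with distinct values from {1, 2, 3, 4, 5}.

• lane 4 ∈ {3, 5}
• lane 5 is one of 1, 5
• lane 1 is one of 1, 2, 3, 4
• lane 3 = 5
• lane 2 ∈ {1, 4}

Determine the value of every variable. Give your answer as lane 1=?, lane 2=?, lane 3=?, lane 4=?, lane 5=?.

lane 1=2, lane 2=4, lane 3=5, lane 4=3, lane 5=1

lane 3's domain is down to {5}, so lane 3 = 5. So lane 4, lane 5 can't be 5.
lane 4 must be 3 (only option left). So lane 1 can't be 3.
That leaves lane 5 = 1. Remove 1 from lane 1, lane 2.
lane 2 must be 4 (only option left). Remove 4 from lane 1.
lane 1 must be 2 (only option left).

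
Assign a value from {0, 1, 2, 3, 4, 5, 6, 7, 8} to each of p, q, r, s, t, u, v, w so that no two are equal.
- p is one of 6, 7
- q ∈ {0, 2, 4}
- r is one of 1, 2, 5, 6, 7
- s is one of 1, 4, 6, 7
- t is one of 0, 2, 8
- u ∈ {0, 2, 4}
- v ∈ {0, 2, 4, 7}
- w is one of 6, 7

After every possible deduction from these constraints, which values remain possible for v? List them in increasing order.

0, 2, 4

Among the 8 variables, 5 fits only r (and all 8 values in {0, 1, 2, 4, 5, 6, 7, 8} must be used), so r = 5.
The 7 still-open variables draw from only 7 values {0, 1, 2, 4, 6, 7, 8}, so each is used; only s can be 1, hence s = 1.
Among the 6 still-open variables, 8 fits only t (and all 6 values in {0, 2, 4, 6, 7, 8} must be used), so t = 8.
p and w between them cover only {6, 7} — a naked pair. Remove those values from v.
No further eliminations apply; v can still be any of 0, 2, 4.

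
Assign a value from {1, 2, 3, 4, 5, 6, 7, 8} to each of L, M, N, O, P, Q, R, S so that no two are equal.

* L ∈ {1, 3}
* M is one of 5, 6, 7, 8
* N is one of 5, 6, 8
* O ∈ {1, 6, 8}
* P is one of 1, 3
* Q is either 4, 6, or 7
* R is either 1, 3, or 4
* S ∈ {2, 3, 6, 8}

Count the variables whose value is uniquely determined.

Among the 8 variables, 2 fits only S (and all 8 values in {1, 2, 3, 4, 5, 6, 7, 8} must be used), so S = 2.
L and P between them cover only {1, 3} — a naked pair. Remove those values from O, R.
R's domain is down to {4}, so R = 4. Remove 4 from Q.
Determined: R=4, S=2. The other variables each still have more than one consistent value. That makes 2.

2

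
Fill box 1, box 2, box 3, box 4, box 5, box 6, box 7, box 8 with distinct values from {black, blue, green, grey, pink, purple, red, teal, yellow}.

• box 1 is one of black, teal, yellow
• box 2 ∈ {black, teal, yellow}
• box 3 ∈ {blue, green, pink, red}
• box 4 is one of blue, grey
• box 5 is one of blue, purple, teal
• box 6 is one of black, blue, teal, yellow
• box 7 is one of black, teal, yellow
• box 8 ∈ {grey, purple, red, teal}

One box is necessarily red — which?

box 8

box 1, box 2, box 7 share exactly the 3 values {black, teal, yellow}; by pigeonhole those values go to them, so strike black, teal, yellow from box 5, box 6, box 8.
box 6's domain is down to {blue}, so box 6 = blue. Eliminate blue elsewhere: box 3, box 4, box 5.
box 4 must be grey (only option left). Strike grey from box 8.
box 5 must be purple (only option left). Remove purple from box 8.
So red goes to box 8.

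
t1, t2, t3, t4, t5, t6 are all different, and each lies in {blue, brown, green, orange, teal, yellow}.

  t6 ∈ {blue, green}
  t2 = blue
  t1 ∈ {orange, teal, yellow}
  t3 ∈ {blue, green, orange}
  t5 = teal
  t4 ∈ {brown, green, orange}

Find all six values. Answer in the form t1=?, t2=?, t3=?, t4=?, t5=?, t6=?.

t1=yellow, t2=blue, t3=orange, t4=brown, t5=teal, t6=green

t2 must be blue (only option left). Eliminate blue elsewhere: t3, t6.
That leaves t5 = teal. Strike teal from t1.
t6 has just one choice, so t6 = green. Remove green from t3, t4.
t3's domain is down to {orange}, so t3 = orange. Eliminate orange elsewhere: t1, t4.
That leaves t4 = brown.
t1 has just one choice, so t1 = yellow.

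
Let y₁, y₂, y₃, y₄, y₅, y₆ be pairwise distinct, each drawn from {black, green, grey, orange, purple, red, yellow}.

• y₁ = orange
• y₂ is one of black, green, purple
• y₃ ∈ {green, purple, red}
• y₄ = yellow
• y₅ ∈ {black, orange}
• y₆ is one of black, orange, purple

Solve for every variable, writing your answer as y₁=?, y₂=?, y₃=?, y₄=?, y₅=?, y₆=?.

y₁=orange, y₂=green, y₃=red, y₄=yellow, y₅=black, y₆=purple

y₁ must be orange (only option left). Eliminate orange elsewhere: y₅, y₆.
y₄'s domain is down to {yellow}, so y₄ = yellow.
y₅'s domain is down to {black}, so y₅ = black. So y₂, y₆ can't be black.
That leaves y₆ = purple. Strike purple from y₂, y₃.
y₂'s domain is down to {green}, so y₂ = green. Eliminate green elsewhere: y₃.
y₃ has just one choice, so y₃ = red.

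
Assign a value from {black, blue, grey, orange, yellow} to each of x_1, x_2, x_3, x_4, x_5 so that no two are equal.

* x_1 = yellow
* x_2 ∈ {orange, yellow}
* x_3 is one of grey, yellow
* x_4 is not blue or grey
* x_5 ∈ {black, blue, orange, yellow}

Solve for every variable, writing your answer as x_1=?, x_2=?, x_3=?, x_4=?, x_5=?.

x_1=yellow, x_2=orange, x_3=grey, x_4=black, x_5=blue

x_1 has just one choice, so x_1 = yellow. Eliminate yellow elsewhere: x_2, x_3, x_4, x_5.
That leaves x_2 = orange. So x_4, x_5 can't be orange.
x_3 has just one choice, so x_3 = grey.
That leaves x_4 = black. Strike black from x_5.
x_5 has just one choice, so x_5 = blue.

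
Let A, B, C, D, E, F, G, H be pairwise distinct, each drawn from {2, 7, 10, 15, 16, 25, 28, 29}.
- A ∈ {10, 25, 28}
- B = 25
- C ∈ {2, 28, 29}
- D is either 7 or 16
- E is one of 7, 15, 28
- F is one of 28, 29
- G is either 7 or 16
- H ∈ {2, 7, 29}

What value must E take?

B must be 25 (only option left). So A can't be 25.
The 7 still-open variables draw from only 7 values {2, 7, 10, 15, 16, 28, 29}, so each is used; only A can be 10, hence A = 10.
Among the 6 still-open variables, 15 fits only E (and all 6 values in {2, 7, 15, 16, 28, 29} must be used), so E = 15.

15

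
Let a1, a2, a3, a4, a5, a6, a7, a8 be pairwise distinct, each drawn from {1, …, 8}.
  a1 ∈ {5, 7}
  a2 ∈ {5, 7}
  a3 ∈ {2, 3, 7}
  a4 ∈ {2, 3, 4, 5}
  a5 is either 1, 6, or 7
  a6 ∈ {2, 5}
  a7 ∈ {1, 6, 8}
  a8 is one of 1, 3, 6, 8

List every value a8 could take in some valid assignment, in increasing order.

The 8 variables together cover exactly {1, 2, 3, 4, 5, 6, 7, 8} — 8 values for 8 variables — and 4 appears only in a4's list, so a4 = 4.
a1 and a2 share exactly the 2 values {5, 7}; by pigeonhole those values go to them, so strike 5, 7 from a3, a5, a6.
That leaves a6 = 2. Eliminate 2 elsewhere: a3.
a3 must be 3 (only option left). Eliminate 3 elsewhere: a8.
No further eliminations apply; a8 can still be any of 1, 6, 8.

1, 6, 8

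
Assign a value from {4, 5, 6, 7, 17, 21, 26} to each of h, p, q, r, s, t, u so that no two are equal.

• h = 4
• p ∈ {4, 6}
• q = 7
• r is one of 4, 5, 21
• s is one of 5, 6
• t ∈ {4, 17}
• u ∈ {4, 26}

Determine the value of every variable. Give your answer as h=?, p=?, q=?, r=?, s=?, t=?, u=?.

h's domain is down to {4}, so h = 4. Eliminate 4 elsewhere: p, r, t, u.
p has just one choice, so p = 6. Eliminate 6 elsewhere: s.
q must be 7 (only option left).
s must be 5 (only option left). Remove 5 from r.
That leaves t = 17.
u must be 26 (only option left).
r must be 21 (only option left).

h=4, p=6, q=7, r=21, s=5, t=17, u=26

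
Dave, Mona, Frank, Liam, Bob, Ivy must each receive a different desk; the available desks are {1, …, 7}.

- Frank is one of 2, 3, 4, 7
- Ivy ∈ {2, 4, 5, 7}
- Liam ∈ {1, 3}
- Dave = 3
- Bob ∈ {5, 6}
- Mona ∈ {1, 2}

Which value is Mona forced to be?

Dave's domain is down to {3}, so Dave = 3. So Frank, Liam can't be 3.
Liam has just one choice, so Liam = 1. Remove 1 from Mona.
So Mona = 2.

2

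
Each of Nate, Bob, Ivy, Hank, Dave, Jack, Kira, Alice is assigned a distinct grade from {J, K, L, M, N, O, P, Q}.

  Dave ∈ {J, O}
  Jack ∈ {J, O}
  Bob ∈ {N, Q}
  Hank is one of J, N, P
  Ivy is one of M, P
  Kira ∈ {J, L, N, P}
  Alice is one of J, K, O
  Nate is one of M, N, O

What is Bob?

The 8 variables together cover exactly {J, K, L, M, N, O, P, Q} — 8 values for 8 variables — and K appears only in Alice's list, so Alice = K.
The 7 still-open variables together cover exactly {J, L, M, N, O, P, Q} — 7 values for 7 variables — and L appears only in Kira's list, so Kira = L.
The 6 still-open variables draw from only 6 values {J, M, N, O, P, Q}, so each is used; only Bob can be Q, hence Bob = Q.

Q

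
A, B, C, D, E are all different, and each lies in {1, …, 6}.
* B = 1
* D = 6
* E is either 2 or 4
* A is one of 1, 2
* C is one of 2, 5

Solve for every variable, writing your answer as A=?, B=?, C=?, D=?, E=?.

B has just one choice, so B = 1. Strike 1 from A.
That leaves D = 6.
That leaves A = 2. Eliminate 2 elsewhere: C, E.
C has just one choice, so C = 5.
E's domain is down to {4}, so E = 4.

A=2, B=1, C=5, D=6, E=4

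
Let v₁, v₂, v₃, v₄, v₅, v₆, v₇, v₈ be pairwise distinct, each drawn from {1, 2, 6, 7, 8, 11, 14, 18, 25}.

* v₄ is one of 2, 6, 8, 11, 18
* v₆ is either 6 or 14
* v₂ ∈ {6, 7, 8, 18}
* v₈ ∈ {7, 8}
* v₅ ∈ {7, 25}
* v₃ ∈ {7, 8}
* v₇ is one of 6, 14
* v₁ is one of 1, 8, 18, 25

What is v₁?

1

v₃ and v₈ between them cover only {7, 8} — a naked pair. Remove those values from v₁, v₂, v₄, v₅.
v₅'s domain is down to {25}, so v₅ = 25. So v₁ can't be 25.
The 2 variables v₆ and v₇ are confined to {6, 14}, which locks those values in; drop them from v₂, v₄.
v₂'s domain is down to {18}, so v₂ = 18. Strike 18 from v₁, v₄.
So v₁ = 1.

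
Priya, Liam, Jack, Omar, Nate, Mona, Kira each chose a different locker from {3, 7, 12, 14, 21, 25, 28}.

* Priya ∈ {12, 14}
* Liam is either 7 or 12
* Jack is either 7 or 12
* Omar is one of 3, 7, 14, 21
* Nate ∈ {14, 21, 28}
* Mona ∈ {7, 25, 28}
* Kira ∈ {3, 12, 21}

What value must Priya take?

Among the 7 variables, 25 fits only Mona (and all 7 values in {3, 7, 12, 14, 21, 25, 28} must be used), so Mona = 25.
Among the 6 still-open variables, 28 fits only Nate (and all 6 values in {3, 7, 12, 14, 21, 28} must be used), so Nate = 28.
The 2 variables Liam and Jack are confined to {7, 12}, which locks those values in; drop them from Priya, Omar, Kira.
So Priya = 14.

14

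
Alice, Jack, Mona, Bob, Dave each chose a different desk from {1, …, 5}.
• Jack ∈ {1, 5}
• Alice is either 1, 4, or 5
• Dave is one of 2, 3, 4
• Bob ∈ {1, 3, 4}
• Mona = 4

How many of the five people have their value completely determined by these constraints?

Mona has just one choice, so Mona = 4. Eliminate 4 elsewhere: Alice, Bob, Dave.
The 4 still-open variables together cover exactly {1, 2, 3, 5} — 4 values for 4 variables — and 2 appears only in Dave's list, so Dave = 2.
The 3 still-open variables draw from only 3 values {1, 3, 5}, so each is used; only Bob can be 3, hence Bob = 3.
Determined: Mona=4, Bob=3, Dave=2. The other people each still have more than one consistent value. That makes 3.

3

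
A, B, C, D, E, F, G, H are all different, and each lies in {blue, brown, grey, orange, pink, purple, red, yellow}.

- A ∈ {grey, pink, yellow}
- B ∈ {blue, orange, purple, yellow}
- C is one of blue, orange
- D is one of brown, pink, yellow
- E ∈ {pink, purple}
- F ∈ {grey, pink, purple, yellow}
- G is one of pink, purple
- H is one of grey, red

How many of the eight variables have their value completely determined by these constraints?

The 8 variables together cover exactly {blue, brown, grey, orange, pink, purple, red, yellow} — 8 values for 8 variables — and brown appears only in D's list, so D = brown.
The 7 still-open variables together cover exactly {blue, grey, orange, pink, purple, red, yellow} — 7 values for 7 variables — and red appears only in H's list, so H = red.
E and G share exactly the 2 values {pink, purple}; by pigeonhole those values go to them, so strike pink, purple from A, B, F.
The 2 variables A and F are confined to {grey, yellow}, which locks those values in; drop them from B.
Determined: D=brown, H=red. The other variables each still have more than one consistent value. That makes 2.

2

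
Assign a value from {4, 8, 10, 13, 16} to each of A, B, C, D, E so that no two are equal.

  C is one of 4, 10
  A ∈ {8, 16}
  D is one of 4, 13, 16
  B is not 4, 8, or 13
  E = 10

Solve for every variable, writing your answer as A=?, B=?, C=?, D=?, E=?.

E has just one choice, so E = 10. Strike 10 from B, C.
B's domain is down to {16}, so B = 16. Eliminate 16 elsewhere: A, D.
C must be 4 (only option left). Eliminate 4 elsewhere: D.
D has just one choice, so D = 13.
A's domain is down to {8}, so A = 8.

A=8, B=16, C=4, D=13, E=10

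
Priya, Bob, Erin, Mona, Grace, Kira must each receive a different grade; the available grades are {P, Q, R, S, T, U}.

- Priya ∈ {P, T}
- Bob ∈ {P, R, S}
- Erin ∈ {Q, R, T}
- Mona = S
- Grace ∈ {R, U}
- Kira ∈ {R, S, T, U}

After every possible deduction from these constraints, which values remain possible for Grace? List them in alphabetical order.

Mona has just one choice, so Mona = S. Strike S from Bob, Kira.
Among the 5 still-open variables, Q fits only Erin (and all 5 values in {P, Q, R, T, U} must be used), so Erin = Q.
No further eliminations apply; Grace can still be any of R, U.

R, U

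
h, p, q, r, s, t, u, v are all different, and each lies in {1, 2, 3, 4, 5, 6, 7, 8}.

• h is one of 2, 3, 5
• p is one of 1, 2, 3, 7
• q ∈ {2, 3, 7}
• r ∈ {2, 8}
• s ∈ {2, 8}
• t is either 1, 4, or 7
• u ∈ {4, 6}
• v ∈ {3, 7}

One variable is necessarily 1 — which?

p

The 8 variables draw from only 8 values {1, 2, 3, 4, 5, 6, 7, 8}, so each is used; only h can be 5, hence h = 5.
Among the 7 still-open variables, 6 fits only u (and all 7 values in {1, 2, 3, 4, 6, 7, 8} must be used), so u = 6.
The 6 still-open variables together cover exactly {1, 2, 3, 4, 7, 8} — 6 values for 6 variables — and 4 appears only in t's list, so t = 4.
The 5 still-open variables together cover exactly {1, 2, 3, 7, 8} — 5 values for 5 variables — and 1 appears only in p's list, so p = 1.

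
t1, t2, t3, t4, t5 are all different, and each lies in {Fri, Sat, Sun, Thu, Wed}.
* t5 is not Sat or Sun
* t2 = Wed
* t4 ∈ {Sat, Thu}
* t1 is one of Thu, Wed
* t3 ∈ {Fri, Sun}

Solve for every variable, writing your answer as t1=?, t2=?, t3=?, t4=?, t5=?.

t1=Thu, t2=Wed, t3=Sun, t4=Sat, t5=Fri

t2's domain is down to {Wed}, so t2 = Wed. Remove Wed from t1, t5.
t1's domain is down to {Thu}, so t1 = Thu. Eliminate Thu elsewhere: t4, t5.
That leaves t4 = Sat.
t5 has just one choice, so t5 = Fri. Strike Fri from t3.
That leaves t3 = Sun.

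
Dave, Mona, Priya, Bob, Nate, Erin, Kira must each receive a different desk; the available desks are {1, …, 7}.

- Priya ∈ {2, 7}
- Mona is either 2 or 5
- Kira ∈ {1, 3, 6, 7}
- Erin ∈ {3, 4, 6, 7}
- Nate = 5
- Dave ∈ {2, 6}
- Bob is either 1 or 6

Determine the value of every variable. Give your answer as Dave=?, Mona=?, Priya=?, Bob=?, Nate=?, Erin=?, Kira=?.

Nate has just one choice, so Nate = 5. Eliminate 5 elsewhere: Mona.
Mona must be 2 (only option left). Strike 2 from Dave, Priya.
Priya must be 7 (only option left). Strike 7 from Erin, Kira.
Dave has just one choice, so Dave = 6. Strike 6 from Bob, Erin, Kira.
That leaves Bob = 1. So Kira can't be 1.
Kira must be 3 (only option left). Strike 3 from Erin.
Erin has just one choice, so Erin = 4.

Dave=6, Mona=2, Priya=7, Bob=1, Nate=5, Erin=4, Kira=3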